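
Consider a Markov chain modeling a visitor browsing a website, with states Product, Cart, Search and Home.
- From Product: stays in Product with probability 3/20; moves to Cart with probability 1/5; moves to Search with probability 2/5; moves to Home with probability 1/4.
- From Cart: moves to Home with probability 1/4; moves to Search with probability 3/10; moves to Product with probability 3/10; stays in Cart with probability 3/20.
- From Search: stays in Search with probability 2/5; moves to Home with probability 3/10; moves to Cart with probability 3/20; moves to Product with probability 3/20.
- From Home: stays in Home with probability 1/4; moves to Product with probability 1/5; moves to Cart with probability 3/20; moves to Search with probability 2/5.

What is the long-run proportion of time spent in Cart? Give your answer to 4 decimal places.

0.1594

Let the stationary distribution be π with π = πP and π_1 + π_2 + π_3 + π_4 = 1.
π_1 = 0.15·π_1 + 0.3·π_2 + 0.15·π_3 + 0.2·π_4
π_2 = 0.2·π_1 + 0.15·π_2 + 0.15·π_3 + 0.15·π_4
π_3 = 0.4·π_1 + 0.3·π_2 + 0.4·π_3 + 0.4·π_4
Solving with the normalization constraint gives π = (0.1874, 0.1594, 0.3841, 0.2692).
So the stationary probability of Cart is 0.1594.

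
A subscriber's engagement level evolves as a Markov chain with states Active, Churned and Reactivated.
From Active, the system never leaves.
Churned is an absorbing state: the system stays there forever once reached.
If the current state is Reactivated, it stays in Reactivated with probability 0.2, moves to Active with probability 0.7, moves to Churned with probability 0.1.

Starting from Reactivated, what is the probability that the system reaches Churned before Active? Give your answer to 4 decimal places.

Let h(s) be the probability of absorption at Churned starting from transient state s. Then h(Churned) = 1 and h(Active) = 0. By first-step analysis:
h(Reactivated) = 0.7·0 + 0.1·1 + 0.2·h(Reactivated)
Solving: h(Reactivated) = 0.1250.
Starting from Reactivated, the probability is 0.1250.

0.1250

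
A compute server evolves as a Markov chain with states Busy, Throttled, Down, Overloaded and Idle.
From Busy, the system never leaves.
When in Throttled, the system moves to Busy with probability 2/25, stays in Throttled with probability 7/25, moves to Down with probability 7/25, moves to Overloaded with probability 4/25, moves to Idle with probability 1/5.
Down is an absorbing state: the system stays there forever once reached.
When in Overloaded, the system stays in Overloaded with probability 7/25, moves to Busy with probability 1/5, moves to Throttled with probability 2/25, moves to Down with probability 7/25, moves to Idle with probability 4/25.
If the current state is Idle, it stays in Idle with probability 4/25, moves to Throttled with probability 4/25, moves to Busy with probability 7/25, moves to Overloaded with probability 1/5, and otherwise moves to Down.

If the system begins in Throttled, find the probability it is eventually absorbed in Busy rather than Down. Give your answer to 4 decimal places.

Let h(s) be the probability of absorption at Busy starting from transient state s. Then h(Busy) = 1 and h(Down) = 0. By first-step analysis:
h(Throttled) = 0.08·1 + 0.28·h(Throttled) + 0.28·0 + 0.16·h(Overloaded) + 0.2·h(Idle)
h(Overloaded) = 0.2·1 + 0.08·h(Throttled) + 0.28·0 + 0.28·h(Overloaded) + 0.16·h(Idle)
h(Idle) = 0.28·1 + 0.16·h(Throttled) + 0.2·0 + 0.2·h(Overloaded) + 0.16·h(Idle)
Solving: h(Throttled) = 0.3452, h(Overloaded) = 0.4274, h(Idle) = 0.5009.
Starting from Throttled, the probability is 0.3452.

0.3452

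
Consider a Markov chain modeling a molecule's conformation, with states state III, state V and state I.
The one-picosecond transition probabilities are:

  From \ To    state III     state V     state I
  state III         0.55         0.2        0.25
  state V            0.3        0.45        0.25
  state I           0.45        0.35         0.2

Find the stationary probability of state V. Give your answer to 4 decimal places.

Let the stationary distribution be π with π = πP and π_1 + π_2 + π_3 = 1.
π_1 = 0.55·π_1 + 0.3·π_2 + 0.45·π_3
π_2 = 0.2·π_1 + 0.45·π_2 + 0.35·π_3
Solving with the normalization constraint gives π = (0.4476, 0.3143, 0.2381).
So the stationary probability of state V is 0.3143.

0.3143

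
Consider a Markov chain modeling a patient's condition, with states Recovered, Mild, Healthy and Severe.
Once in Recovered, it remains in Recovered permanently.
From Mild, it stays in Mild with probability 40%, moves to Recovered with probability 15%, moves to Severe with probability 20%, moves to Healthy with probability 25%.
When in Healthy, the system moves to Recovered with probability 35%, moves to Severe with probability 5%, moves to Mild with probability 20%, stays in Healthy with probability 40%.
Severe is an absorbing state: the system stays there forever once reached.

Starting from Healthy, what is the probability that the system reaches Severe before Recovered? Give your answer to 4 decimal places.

Let h(s) be the probability of absorption at Severe starting from transient state s. Then h(Severe) = 1 and h(Recovered) = 0. By first-step analysis:
h(Mild) = 0.15·0 + 0.4·h(Mild) + 0.25·h(Healthy) + 0.2·1
h(Healthy) = 0.35·0 + 0.2·h(Mild) + 0.4·h(Healthy) + 0.05·1
Solving: h(Mild) = 0.4274, h(Healthy) = 0.2258.
Starting from Healthy, the probability is 0.2258.

0.2258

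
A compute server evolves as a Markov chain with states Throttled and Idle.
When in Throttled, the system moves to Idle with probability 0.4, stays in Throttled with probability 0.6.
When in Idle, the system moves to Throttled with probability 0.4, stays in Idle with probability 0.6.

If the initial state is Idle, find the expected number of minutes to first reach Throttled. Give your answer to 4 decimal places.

2.5000

Let t(s) be the expected number of minutes to first reach Throttled from state s, with t(Throttled) = 0. Conditioning on the first minute:
t(Idle) = 1 + 0.6·t(Idle)
Solving: t(Idle) = 2.5000.
Expected minutes from Idle to Throttled: 2.5000.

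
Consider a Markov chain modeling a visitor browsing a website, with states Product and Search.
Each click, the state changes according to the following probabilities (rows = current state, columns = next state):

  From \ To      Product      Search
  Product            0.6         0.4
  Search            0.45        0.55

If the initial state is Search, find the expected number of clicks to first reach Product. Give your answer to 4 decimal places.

2.2222

Let t(s) be the expected number of clicks to first reach Product from state s, with t(Product) = 0. Conditioning on the first click:
t(Search) = 1 + 0.55·t(Search)
Solving: t(Search) = 2.2222.
Expected clicks from Search to Product: 2.2222.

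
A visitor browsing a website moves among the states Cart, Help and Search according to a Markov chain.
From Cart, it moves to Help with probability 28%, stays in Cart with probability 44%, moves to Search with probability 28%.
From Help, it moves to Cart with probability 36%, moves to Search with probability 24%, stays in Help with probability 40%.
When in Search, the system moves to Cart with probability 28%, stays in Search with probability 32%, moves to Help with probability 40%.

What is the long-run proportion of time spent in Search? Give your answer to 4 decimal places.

0.2768

Let the stationary distribution be π with π = πP and π_1 + π_2 + π_3 = 1.
π_1 = 0.44·π_1 + 0.36·π_2 + 0.28·π_3
π_2 = 0.28·π_1 + 0.4·π_2 + 0.4·π_3
Solving with the normalization constraint gives π = (0.3672, 0.3559, 0.2768).
So the stationary probability of Search is 0.2768.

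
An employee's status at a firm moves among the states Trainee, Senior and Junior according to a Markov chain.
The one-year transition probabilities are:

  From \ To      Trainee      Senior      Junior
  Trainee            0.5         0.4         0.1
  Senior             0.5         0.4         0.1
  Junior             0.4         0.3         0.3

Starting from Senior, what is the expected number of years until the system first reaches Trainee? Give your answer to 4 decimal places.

Let t(s) be the expected number of years to first reach Trainee from state s, with t(Trainee) = 0. Conditioning on the first year:
t(Senior) = 1 + 0.4·t(Senior) + 0.1·t(Junior)
t(Junior) = 1 + 0.3·t(Senior) + 0.3·t(Junior)
Solving: t(Senior) = 2.0513, t(Junior) = 2.3077.
Expected years from Senior to Trainee: 2.0513.

2.0513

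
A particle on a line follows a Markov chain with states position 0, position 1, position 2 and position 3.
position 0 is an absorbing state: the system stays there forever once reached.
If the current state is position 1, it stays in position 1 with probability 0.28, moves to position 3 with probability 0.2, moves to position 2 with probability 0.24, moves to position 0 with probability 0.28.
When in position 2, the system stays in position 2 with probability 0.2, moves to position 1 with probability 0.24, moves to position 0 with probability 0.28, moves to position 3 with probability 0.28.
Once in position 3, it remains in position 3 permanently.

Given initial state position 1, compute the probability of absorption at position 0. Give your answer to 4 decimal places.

0.5617

Let h(s) be the probability of absorption at position 0 starting from transient state s. Then h(position 0) = 1 and h(position 3) = 0. By first-step analysis:
h(position 1) = 0.28·1 + 0.28·h(position 1) + 0.24·h(position 2) + 0.2·0
h(position 2) = 0.28·1 + 0.24·h(position 1) + 0.2·h(position 2) + 0.28·0
Solving: h(position 1) = 0.5617, h(position 2) = 0.5185.
Starting from position 1, the probability is 0.5617.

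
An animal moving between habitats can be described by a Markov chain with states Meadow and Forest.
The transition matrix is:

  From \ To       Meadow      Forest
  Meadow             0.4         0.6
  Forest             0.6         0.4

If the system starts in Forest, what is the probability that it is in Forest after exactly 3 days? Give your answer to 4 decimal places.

Propagate the distribution vector 3 days from Forest.
After 0 days: (0.0000, 1.0000)
After 1 day: (0.6000, 0.4000)
After 2 days: (0.4800, 0.5200)
After 3 days: (0.5040, 0.4960)
P(in Forest after 3 days) = 0.4960

0.4960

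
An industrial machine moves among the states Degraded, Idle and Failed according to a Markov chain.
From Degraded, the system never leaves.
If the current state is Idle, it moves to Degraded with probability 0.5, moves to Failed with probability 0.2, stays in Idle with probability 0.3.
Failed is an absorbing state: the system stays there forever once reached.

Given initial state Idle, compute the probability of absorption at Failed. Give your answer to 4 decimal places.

Let h(s) be the probability of absorption at Failed starting from transient state s. Then h(Failed) = 1 and h(Degraded) = 0. By first-step analysis:
h(Idle) = 0.5·0 + 0.3·h(Idle) + 0.2·1
Solving: h(Idle) = 0.2857.
Starting from Idle, the probability is 0.2857.

0.2857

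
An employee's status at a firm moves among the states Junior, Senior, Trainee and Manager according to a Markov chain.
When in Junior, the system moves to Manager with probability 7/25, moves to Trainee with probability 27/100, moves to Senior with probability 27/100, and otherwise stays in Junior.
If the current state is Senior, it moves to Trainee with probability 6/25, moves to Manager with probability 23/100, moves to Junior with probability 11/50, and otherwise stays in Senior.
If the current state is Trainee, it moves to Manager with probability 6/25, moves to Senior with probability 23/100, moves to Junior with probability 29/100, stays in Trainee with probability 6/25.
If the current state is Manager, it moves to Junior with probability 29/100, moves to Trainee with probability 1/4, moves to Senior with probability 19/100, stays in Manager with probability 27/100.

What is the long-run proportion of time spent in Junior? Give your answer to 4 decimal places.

0.2455

Let the stationary distribution be π with π = πP and π_1 + π_2 + π_3 + π_4 = 1.
π_1 = 0.18·π_1 + 0.22·π_2 + 0.29·π_3 + 0.29·π_4
π_2 = 0.27·π_1 + 0.31·π_2 + 0.23·π_3 + 0.19·π_4
π_3 = 0.27·π_1 + 0.24·π_2 + 0.24·π_3 + 0.25·π_4
Solving with the normalization constraint gives π = (0.2455, 0.2496, 0.2499, 0.2550).
So the stationary probability of Junior is 0.2455.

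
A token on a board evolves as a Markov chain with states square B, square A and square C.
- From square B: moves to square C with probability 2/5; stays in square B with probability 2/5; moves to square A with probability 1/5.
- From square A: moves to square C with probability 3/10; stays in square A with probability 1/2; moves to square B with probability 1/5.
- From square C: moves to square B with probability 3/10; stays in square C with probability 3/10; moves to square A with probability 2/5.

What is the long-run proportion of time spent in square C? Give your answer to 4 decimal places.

Let the stationary distribution be π with π = πP and π_1 + π_2 + π_3 = 1.
π_1 = 0.4·π_1 + 0.2·π_2 + 0.3·π_3
π_2 = 0.2·π_1 + 0.5·π_2 + 0.4·π_3
Solving with the normalization constraint gives π = (0.2911, 0.3797, 0.3291).
So the stationary probability of square C is 0.3291.

0.3291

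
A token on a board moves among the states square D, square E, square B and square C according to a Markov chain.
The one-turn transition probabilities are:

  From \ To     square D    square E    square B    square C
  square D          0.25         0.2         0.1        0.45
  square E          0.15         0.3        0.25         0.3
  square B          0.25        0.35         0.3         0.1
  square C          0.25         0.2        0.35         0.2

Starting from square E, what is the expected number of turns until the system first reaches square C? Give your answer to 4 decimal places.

3.5420

Let t(s) be the expected number of turns to first reach square C from state s, with t(square C) = 0. Conditioning on the first turn:
t(square D) = 1 + 0.25·t(square D) + 0.2·t(square E) + 0.1·t(square B)
t(square E) = 1 + 0.15·t(square D) + 0.3·t(square E) + 0.25·t(square B)
t(square B) = 1 + 0.25·t(square D) + 0.35·t(square E) + 0.3·t(square B)
Solving: t(square D) = 2.8397, t(square E) = 3.5420, t(square B) = 4.2137.
Expected turns from square E to square C: 3.5420.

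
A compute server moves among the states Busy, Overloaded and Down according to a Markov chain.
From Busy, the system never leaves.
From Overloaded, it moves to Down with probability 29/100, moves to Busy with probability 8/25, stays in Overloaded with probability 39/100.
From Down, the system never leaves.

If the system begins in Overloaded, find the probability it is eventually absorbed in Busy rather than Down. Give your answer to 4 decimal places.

Let h(s) be the probability of absorption at Busy starting from transient state s. Then h(Busy) = 1 and h(Down) = 0. By first-step analysis:
h(Overloaded) = 0.32·1 + 0.39·h(Overloaded) + 0.29·0
Solving: h(Overloaded) = 0.5246.
Starting from Overloaded, the probability is 0.5246.

0.5246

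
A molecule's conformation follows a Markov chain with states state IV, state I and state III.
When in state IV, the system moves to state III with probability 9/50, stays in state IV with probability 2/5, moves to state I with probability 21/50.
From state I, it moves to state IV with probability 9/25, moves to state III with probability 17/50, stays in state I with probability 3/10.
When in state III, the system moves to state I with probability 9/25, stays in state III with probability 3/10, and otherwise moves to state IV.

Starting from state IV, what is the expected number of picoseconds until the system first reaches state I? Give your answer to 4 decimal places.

2.4526

Let t(s) be the expected number of picoseconds to first reach state I from state s, with t(state I) = 0. Conditioning on the first picosecond:
t(state IV) = 1 + 0.4·t(state IV) + 0.18·t(state III)
t(state III) = 1 + 0.34·t(state IV) + 0.3·t(state III)
Solving: t(state IV) = 2.4526, t(state III) = 2.6198.
Expected picoseconds from state IV to state I: 2.4526.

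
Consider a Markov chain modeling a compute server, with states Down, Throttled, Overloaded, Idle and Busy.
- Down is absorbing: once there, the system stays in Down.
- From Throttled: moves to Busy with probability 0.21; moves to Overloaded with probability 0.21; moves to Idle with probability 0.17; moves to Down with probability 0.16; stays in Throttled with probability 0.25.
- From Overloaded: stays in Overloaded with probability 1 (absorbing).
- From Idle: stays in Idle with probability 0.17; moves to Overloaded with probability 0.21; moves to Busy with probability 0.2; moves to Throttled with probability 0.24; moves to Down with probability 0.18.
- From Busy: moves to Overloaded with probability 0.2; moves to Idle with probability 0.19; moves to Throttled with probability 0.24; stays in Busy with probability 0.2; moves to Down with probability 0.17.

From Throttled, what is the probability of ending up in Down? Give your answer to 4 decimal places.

0.4432

Let h(s) be the probability of absorption at Down starting from transient state s. Then h(Down) = 1 and h(Overloaded) = 0. By first-step analysis:
h(Throttled) = 0.16·1 + 0.25·h(Throttled) + 0.21·0 + 0.17·h(Idle) + 0.21·h(Busy)
h(Idle) = 0.18·1 + 0.24·h(Throttled) + 0.21·0 + 0.17·h(Idle) + 0.2·h(Busy)
h(Busy) = 0.17·1 + 0.24·h(Throttled) + 0.2·0 + 0.19·h(Idle) + 0.2·h(Busy)
Solving: h(Throttled) = 0.4432, h(Idle) = 0.4543, h(Busy) = 0.4534.
Starting from Throttled, the probability is 0.4432.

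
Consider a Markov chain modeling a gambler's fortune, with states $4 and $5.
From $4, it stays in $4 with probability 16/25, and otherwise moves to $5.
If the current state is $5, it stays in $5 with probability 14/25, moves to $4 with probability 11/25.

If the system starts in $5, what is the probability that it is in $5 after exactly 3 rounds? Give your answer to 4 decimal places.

Propagate the distribution vector 3 rounds from $5.
After 0 rounds: (0.0000, 1.0000)
After 1 round: (0.4400, 0.5600)
After 2 rounds: (0.5280, 0.4720)
After 3 rounds: (0.5456, 0.4544)
P(in $5 after 3 rounds) = 0.4544

0.4544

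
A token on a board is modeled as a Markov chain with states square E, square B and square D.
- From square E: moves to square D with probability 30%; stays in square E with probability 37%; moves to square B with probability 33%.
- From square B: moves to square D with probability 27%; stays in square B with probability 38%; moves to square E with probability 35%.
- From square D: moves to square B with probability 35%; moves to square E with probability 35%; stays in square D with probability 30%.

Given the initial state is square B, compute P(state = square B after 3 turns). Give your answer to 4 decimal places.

Propagate the distribution vector 3 turns from square B.
After 0 turns: (0.0000, 1.0000, 0.0000)
After 1 turn: (0.3500, 0.3800, 0.2700)
After 2 turns: (0.3570, 0.3544, 0.2886)
After 3 turns: (0.3571, 0.3535, 0.2894)
P(in square B after 3 turns) = 0.3535

0.3535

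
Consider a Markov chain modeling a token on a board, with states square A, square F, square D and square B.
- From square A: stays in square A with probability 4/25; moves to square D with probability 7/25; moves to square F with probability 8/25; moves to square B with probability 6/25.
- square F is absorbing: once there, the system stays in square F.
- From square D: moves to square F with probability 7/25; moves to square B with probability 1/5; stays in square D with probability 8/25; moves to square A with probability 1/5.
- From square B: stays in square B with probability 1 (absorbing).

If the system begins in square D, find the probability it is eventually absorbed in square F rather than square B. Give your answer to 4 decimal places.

Let h(s) be the probability of absorption at square F starting from transient state s. Then h(square F) = 1 and h(square B) = 0. By first-step analysis:
h(square A) = 0.16·h(square A) + 0.32·1 + 0.28·h(square D) + 0.24·0
h(square D) = 0.2·h(square A) + 0.28·1 + 0.32·h(square D) + 0.2·0
Solving: h(square A) = 0.5745, h(square D) = 0.5807.
Starting from square D, the probability is 0.5807.

0.5807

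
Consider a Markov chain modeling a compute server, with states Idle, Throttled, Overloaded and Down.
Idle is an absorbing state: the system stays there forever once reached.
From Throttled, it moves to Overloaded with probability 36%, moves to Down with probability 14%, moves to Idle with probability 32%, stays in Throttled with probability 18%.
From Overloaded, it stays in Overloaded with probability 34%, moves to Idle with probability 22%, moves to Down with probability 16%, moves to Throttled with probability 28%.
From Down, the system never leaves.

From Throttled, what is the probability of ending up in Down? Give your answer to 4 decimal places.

0.3406

Let h(s) be the probability of absorption at Down starting from transient state s. Then h(Down) = 1 and h(Idle) = 0. By first-step analysis:
h(Throttled) = 0.32·0 + 0.18·h(Throttled) + 0.36·h(Overloaded) + 0.14·1
h(Overloaded) = 0.22·0 + 0.28·h(Throttled) + 0.34·h(Overloaded) + 0.16·1
Solving: h(Throttled) = 0.3406, h(Overloaded) = 0.3869.
Starting from Throttled, the probability is 0.3406.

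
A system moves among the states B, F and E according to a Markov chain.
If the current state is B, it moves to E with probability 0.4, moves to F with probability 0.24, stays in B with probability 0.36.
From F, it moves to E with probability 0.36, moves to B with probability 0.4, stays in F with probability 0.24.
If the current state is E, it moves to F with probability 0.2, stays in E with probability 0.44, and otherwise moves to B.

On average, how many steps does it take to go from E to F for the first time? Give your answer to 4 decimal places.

Let t(s) be the expected number of steps to first reach F from state s, with t(F) = 0. Conditioning on the first step:
t(B) = 1 + 0.36·t(B) + 0.4·t(E)
t(E) = 1 + 0.36·t(B) + 0.44·t(E)
Solving: t(B) = 4.4776, t(E) = 4.6642.
Expected steps from E to F: 4.6642.

4.6642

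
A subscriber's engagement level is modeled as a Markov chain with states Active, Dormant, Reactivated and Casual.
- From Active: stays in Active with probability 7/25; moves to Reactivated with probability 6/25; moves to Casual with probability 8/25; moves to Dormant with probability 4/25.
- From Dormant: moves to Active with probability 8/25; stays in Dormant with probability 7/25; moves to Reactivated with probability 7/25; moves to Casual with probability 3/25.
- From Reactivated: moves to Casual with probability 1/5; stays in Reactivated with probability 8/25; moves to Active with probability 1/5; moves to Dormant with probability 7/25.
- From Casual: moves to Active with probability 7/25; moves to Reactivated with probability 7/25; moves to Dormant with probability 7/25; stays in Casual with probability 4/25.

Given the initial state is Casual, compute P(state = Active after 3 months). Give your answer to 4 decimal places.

0.2675

Propagate the distribution vector 3 months from Casual.
After 0 months: (0.0000, 0.0000, 0.0000, 1.0000)
After 1 month: (0.2800, 0.2800, 0.2800, 0.1600)
After 2 months: (0.2688, 0.2464, 0.2800, 0.2048)
After 3 months: (0.2675, 0.2477, 0.2804, 0.2044)
P(in Active after 3 months) = 0.2675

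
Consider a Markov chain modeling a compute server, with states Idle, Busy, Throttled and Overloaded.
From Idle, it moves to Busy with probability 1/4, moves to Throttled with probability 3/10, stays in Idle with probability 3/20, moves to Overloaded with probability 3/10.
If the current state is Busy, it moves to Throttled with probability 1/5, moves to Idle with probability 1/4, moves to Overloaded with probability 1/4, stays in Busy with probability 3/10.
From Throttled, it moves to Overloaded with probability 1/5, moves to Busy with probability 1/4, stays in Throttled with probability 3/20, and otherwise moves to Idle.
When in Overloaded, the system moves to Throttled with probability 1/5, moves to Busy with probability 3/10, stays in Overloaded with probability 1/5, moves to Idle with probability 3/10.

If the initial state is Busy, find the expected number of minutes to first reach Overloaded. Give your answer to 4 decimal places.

3.9669

Let t(s) be the expected number of minutes to first reach Overloaded from state s, with t(Overloaded) = 0. Conditioning on the first minute:
t(Idle) = 1 + 0.15·t(Idle) + 0.25·t(Busy) + 0.3·t(Throttled)
t(Busy) = 1 + 0.25·t(Idle) + 0.3·t(Busy) + 0.2·t(Throttled)
t(Throttled) = 1 + 0.4·t(Idle) + 0.25·t(Busy) + 0.15·t(Throttled)
Solving: t(Idle) = 3.8017, t(Busy) = 3.9669, t(Throttled) = 4.1322.
Expected minutes from Busy to Overloaded: 3.9669.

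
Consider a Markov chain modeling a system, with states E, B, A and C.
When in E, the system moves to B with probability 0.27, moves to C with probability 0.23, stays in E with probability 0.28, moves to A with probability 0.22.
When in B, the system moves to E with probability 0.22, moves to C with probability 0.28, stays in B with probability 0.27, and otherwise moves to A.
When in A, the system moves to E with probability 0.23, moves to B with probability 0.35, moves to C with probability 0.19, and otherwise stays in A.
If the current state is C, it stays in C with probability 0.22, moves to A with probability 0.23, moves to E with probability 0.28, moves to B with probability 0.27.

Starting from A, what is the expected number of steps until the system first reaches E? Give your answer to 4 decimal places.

Let t(s) be the expected number of steps to first reach E from state s, with t(E) = 0. Conditioning on the first step:
t(B) = 1 + 0.27·t(B) + 0.23·t(A) + 0.28·t(C)
t(A) = 1 + 0.35·t(B) + 0.23·t(A) + 0.19·t(C)
t(C) = 1 + 0.27·t(B) + 0.23·t(A) + 0.22·t(C)
Solving: t(B) = 4.2198, t(A) = 4.1991, t(C) = 3.9810.
Expected steps from A to E: 4.1991.

4.1991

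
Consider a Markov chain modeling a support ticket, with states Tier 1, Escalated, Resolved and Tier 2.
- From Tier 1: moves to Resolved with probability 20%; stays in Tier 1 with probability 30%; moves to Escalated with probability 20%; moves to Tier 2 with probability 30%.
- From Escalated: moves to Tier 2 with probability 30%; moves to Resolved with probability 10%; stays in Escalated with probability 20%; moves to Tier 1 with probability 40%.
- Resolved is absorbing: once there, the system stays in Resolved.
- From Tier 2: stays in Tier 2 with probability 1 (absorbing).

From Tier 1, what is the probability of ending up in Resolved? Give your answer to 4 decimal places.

Let h(s) be the probability of absorption at Resolved starting from transient state s. Then h(Resolved) = 1 and h(Tier 2) = 0. By first-step analysis:
h(Tier 1) = 0.3·h(Tier 1) + 0.2·h(Escalated) + 0.2·1 + 0.3·0
h(Escalated) = 0.4·h(Tier 1) + 0.2·h(Escalated) + 0.1·1 + 0.3·0
Solving: h(Tier 1) = 0.3750, h(Escalated) = 0.3125.
Starting from Tier 1, the probability is 0.3750.

0.3750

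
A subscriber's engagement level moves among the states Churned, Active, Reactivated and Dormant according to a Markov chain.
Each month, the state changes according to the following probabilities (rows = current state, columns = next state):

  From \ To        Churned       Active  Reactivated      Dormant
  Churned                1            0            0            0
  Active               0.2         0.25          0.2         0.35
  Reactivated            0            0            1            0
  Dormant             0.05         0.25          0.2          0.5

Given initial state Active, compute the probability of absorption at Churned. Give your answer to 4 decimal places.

Let h(s) be the probability of absorption at Churned starting from transient state s. Then h(Churned) = 1 and h(Reactivated) = 0. By first-step analysis:
h(Active) = 0.2·1 + 0.25·h(Active) + 0.2·0 + 0.35·h(Dormant)
h(Dormant) = 0.05·1 + 0.25·h(Active) + 0.2·0 + 0.5·h(Dormant)
Solving: h(Active) = 0.4087, h(Dormant) = 0.3043.
Starting from Active, the probability is 0.4087.

0.4087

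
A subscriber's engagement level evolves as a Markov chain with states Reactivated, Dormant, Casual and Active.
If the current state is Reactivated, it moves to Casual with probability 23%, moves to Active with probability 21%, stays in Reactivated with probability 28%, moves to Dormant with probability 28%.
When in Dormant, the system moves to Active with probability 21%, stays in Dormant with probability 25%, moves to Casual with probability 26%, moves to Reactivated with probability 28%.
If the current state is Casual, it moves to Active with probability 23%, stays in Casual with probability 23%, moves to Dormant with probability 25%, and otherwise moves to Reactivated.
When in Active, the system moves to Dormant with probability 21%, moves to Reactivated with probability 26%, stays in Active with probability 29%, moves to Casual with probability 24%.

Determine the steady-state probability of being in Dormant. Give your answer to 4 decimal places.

0.2490

Let the stationary distribution be π with π = πP and π_1 + π_2 + π_3 + π_4 = 1.
π_1 = 0.28·π_1 + 0.28·π_2 + 0.29·π_3 + 0.26·π_4
π_2 = 0.28·π_1 + 0.25·π_2 + 0.25·π_3 + 0.21·π_4
π_3 = 0.23·π_1 + 0.26·π_2 + 0.23·π_3 + 0.24·π_4
Solving with the normalization constraint gives π = (0.2777, 0.2490, 0.2398, 0.2335).
So the stationary probability of Dormant is 0.2490.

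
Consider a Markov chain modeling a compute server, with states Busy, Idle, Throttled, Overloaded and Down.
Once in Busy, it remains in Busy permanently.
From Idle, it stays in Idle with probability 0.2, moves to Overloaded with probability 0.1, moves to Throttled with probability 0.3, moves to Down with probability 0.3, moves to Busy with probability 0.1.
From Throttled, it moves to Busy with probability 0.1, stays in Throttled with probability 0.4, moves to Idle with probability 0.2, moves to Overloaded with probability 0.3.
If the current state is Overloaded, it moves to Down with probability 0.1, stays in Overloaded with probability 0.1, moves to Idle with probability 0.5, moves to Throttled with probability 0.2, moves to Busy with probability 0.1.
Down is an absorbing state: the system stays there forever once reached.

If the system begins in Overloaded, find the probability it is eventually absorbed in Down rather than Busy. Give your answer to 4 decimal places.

Let h(s) be the probability of absorption at Down starting from transient state s. Then h(Down) = 1 and h(Busy) = 0. By first-step analysis:
h(Idle) = 0.1·0 + 0.2·h(Idle) + 0.3·h(Throttled) + 0.1·h(Overloaded) + 0.3·1
h(Throttled) = 0.1·0 + 0.2·h(Idle) + 0.4·h(Throttled) + 0.3·h(Overloaded)
h(Overloaded) = 0.1·0 + 0.5·h(Idle) + 0.2·h(Throttled) + 0.1·h(Overloaded) + 0.1·1
Solving: h(Idle) = 0.6335, h(Throttled) = 0.4980, h(Overloaded) = 0.5737.
Starting from Overloaded, the probability is 0.5737.

0.5737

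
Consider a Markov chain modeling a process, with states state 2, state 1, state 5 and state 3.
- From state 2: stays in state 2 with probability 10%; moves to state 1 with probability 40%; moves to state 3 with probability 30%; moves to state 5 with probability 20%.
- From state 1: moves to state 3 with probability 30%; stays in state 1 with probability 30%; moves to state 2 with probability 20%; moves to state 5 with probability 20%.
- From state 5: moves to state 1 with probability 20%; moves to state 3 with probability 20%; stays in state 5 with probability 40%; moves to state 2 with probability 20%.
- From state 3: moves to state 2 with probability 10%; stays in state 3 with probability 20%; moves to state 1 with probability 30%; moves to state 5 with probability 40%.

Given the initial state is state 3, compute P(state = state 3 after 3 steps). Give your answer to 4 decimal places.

0.2440

Propagate the distribution vector 3 steps from state 3.
After 0 steps: (0.0000, 0.0000, 0.0000, 1.0000)
After 1 step: (0.1000, 0.3000, 0.4000, 0.2000)
After 2 steps: (0.1700, 0.2700, 0.3200, 0.2400)
After 3 steps: (0.1590, 0.2850, 0.3120, 0.2440)
P(in state 3 after 3 steps) = 0.2440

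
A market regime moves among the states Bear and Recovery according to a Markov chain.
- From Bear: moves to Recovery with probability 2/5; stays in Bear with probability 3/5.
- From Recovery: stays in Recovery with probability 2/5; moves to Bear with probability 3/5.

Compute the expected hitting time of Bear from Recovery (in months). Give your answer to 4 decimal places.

1.6667

Let t(s) be the expected number of months to first reach Bear from state s, with t(Bear) = 0. Conditioning on the first month:
t(Recovery) = 1 + 0.4·t(Recovery)
Solving: t(Recovery) = 1.6667.
Expected months from Recovery to Bear: 1.6667.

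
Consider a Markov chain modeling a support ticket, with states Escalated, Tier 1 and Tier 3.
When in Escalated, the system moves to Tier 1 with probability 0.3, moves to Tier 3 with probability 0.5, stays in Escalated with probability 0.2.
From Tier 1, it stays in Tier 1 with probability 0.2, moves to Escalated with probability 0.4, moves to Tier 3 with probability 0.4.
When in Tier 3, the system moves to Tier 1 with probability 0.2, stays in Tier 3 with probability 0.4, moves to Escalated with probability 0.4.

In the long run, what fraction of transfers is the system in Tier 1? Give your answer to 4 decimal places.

Let the stationary distribution be π with π = πP and π_1 + π_2 + π_3 = 1.
π_1 = 0.2·π_1 + 0.4·π_2 + 0.4·π_3
π_2 = 0.3·π_1 + 0.2·π_2 + 0.2·π_3
Solving with the normalization constraint gives π = (0.3333, 0.2333, 0.4333).
So the stationary probability of Tier 1 is 0.2333.

0.2333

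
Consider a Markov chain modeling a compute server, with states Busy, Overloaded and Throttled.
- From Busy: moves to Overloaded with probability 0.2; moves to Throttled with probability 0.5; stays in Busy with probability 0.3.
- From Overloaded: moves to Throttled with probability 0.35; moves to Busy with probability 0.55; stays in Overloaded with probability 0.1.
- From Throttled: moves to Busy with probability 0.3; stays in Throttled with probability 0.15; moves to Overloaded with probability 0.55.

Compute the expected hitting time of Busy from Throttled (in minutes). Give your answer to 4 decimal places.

2.5328

Let t(s) be the expected number of minutes to first reach Busy from state s, with t(Busy) = 0. Conditioning on the first minute:
t(Overloaded) = 1 + 0.1·t(Overloaded) + 0.35·t(Throttled)
t(Throttled) = 1 + 0.55·t(Overloaded) + 0.15·t(Throttled)
Solving: t(Overloaded) = 2.0961, t(Throttled) = 2.5328.
Expected minutes from Throttled to Busy: 2.5328.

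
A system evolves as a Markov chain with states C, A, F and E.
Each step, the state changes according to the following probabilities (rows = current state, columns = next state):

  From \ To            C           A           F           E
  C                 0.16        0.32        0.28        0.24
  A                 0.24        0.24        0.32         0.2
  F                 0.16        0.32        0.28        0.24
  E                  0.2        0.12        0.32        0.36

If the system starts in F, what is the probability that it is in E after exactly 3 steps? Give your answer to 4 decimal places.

0.2609

Propagate the distribution vector 3 steps from F.
After 0 steps: (0.0000, 0.0000, 1.0000, 0.0000)
After 1 step: (0.1600, 0.3200, 0.2800, 0.2400)
After 2 steps: (0.1952, 0.2464, 0.3024, 0.2560)
After 3 steps: (0.1900, 0.2491, 0.3001, 0.2609)
P(in E after 3 steps) = 0.2609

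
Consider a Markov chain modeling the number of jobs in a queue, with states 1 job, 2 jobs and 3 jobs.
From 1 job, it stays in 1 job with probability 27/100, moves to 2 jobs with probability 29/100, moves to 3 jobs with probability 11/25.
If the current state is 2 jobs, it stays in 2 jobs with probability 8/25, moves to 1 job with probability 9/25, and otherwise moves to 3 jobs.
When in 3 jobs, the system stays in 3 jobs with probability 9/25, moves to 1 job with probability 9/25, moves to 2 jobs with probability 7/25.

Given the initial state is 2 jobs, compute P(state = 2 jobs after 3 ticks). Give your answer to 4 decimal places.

Propagate the distribution vector 3 ticks from 2 jobs.
After 0 ticks: (0.0000, 1.0000, 0.0000)
After 1 tick: (0.3600, 0.3200, 0.3200)
After 2 ticks: (0.3276, 0.2964, 0.3760)
After 3 ticks: (0.3305, 0.2951, 0.3744)
P(in 2 jobs after 3 ticks) = 0.2951

0.2951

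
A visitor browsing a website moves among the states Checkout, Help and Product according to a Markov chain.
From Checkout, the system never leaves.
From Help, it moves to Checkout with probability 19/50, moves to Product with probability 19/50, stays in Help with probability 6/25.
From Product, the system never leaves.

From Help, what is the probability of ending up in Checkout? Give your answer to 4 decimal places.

0.5000

Let h(s) be the probability of absorption at Checkout starting from transient state s. Then h(Checkout) = 1 and h(Product) = 0. By first-step analysis:
h(Help) = 0.38·1 + 0.24·h(Help) + 0.38·0
Solving: h(Help) = 0.5000.
Starting from Help, the probability is 0.5000.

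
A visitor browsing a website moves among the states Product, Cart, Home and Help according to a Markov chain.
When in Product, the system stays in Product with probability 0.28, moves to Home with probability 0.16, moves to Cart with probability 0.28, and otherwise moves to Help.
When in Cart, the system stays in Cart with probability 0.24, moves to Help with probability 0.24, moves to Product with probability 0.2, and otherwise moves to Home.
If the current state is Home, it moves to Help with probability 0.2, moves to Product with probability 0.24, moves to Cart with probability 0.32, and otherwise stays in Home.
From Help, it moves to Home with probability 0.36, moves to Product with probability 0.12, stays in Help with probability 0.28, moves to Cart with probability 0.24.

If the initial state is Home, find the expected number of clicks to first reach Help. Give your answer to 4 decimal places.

4.3376

Let t(s) be the expected number of clicks to first reach Help from state s, with t(Help) = 0. Conditioning on the first click:
t(Product) = 1 + 0.28·t(Product) + 0.28·t(Cart) + 0.16·t(Home)
t(Cart) = 1 + 0.2·t(Product) + 0.24·t(Cart) + 0.32·t(Home)
t(Home) = 1 + 0.24·t(Product) + 0.32·t(Cart) + 0.24·t(Home)
Solving: t(Product) = 3.9823, t(Cart) = 4.1901, t(Home) = 4.3376.
Expected clicks from Home to Help: 4.3376.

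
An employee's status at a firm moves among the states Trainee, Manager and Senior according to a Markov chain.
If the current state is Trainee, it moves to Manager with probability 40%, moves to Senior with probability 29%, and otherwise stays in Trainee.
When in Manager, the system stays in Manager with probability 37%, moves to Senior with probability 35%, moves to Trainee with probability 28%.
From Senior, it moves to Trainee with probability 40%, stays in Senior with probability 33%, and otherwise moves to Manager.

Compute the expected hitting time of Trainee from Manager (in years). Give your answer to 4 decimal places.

Let t(s) be the expected number of years to first reach Trainee from state s, with t(Trainee) = 0. Conditioning on the first year:
t(Manager) = 1 + 0.37·t(Manager) + 0.35·t(Senior)
t(Senior) = 1 + 0.27·t(Manager) + 0.33·t(Senior)
Solving: t(Manager) = 3.1136, t(Senior) = 2.7473.
Expected years from Manager to Trainee: 3.1136.

3.1136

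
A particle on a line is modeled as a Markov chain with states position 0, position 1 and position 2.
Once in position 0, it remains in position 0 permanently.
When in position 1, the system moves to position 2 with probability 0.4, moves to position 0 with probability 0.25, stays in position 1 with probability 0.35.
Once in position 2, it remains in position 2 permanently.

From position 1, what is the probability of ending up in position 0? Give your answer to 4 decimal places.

0.3846

Let h(s) be the probability of absorption at position 0 starting from transient state s. Then h(position 0) = 1 and h(position 2) = 0. By first-step analysis:
h(position 1) = 0.25·1 + 0.35·h(position 1) + 0.4·0
Solving: h(position 1) = 0.3846.
Starting from position 1, the probability is 0.3846.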